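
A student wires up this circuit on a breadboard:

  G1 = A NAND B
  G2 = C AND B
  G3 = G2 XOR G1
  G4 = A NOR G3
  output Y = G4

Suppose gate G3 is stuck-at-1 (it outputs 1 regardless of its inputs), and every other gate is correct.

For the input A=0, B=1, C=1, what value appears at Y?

0

Propagate with G3 forced: G1=1, G2=1, G3=1 [stuck-at-1], G4=0.
So Y = 0. (Without the fault it would be 1.)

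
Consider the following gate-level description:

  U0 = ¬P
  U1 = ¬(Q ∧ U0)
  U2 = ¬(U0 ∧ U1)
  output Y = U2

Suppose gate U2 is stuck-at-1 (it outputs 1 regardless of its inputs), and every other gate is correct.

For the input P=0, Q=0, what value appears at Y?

Propagate with U2 forced: U0=1, U1=1, U2=1 [stuck-at-1].
So Y = 1. (Without the fault it would be 0.)

1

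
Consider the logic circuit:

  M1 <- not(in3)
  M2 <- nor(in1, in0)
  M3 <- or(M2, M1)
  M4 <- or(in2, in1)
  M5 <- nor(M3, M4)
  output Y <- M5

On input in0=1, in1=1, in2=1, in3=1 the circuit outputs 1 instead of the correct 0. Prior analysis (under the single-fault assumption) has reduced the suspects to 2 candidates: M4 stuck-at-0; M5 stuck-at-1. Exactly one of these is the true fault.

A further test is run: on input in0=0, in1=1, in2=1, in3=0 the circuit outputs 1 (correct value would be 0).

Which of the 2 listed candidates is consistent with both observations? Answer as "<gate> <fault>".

M5 stuck-at-1

Evaluate each candidate on input in0=0, in1=1, in2=1, in3=0:
  M4 stuck-at-0: M1=1, M2=0, M3=1, M4=0 [stuck-at-0], M5=0 → 0 — eliminated
  M5 stuck-at-1: M1=1, M2=0, M3=1, M4=1, M5=1 [stuck-at-1] → 1 — matches
Only M5 stuck-at-1 reproduces the observed 1.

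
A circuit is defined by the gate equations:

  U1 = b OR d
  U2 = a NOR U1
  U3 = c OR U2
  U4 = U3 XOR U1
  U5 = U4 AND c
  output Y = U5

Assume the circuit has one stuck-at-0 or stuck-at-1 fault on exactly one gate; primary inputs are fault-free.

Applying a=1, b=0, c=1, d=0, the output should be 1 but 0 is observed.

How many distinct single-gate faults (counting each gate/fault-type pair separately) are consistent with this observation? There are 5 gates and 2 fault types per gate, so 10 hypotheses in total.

4

Fault-free: U1=0, U2=0, U3=1, U4=1, U5=1 → 1. Observed 0.
  U1 stuck-at-0: output 1 ✗
  U1 stuck-at-1: output 0 ✓
  U2 stuck-at-0: output 1 ✗
  U2 stuck-at-1: output 1 ✗
  U3 stuck-at-0: output 0 ✓
  U3 stuck-at-1: output 1 ✗
  U4 stuck-at-0: output 0 ✓
  U4 stuck-at-1: output 1 ✗
  U5 stuck-at-0: output 0 ✓
  U5 stuck-at-1: output 1 ✗
Consistent faults: {U1 stuck-at-1, U3 stuck-at-0, U4 stuck-at-0, U5 stuck-at-0} — 4 in all.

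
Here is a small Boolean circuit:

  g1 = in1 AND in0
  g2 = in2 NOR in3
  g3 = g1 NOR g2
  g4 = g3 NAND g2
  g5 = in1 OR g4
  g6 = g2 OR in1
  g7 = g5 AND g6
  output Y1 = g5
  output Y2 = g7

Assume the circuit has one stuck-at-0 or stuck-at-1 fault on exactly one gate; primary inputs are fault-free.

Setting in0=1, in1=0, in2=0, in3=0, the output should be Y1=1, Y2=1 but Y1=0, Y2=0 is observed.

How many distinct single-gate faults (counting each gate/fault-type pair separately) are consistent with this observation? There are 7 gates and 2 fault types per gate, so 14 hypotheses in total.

3

Fault-free: g1=0, g2=1, g3=0, g4=1, g5=1, g6=1, g7=1 → Y1=1, Y2=1. Observed Y1=0, Y2=0.
  g1 stuck-at-0: output Y1=1, Y2=1 ✗
  g1 stuck-at-1: output Y1=1, Y2=1 ✗
  g2 stuck-at-0: output Y1=1, Y2=0 ✗
  g2 stuck-at-1: output Y1=1, Y2=1 ✗
  g3 stuck-at-0: output Y1=1, Y2=1 ✗
  g3 stuck-at-1: output Y1=0, Y2=0 ✓
  g4 stuck-at-0: output Y1=0, Y2=0 ✓
  g4 stuck-at-1: output Y1=1, Y2=1 ✗
  g5 stuck-at-0: output Y1=0, Y2=0 ✓
  g5 stuck-at-1: output Y1=1, Y2=1 ✗
  g6 stuck-at-0: output Y1=1, Y2=0 ✗
  g6 stuck-at-1: output Y1=1, Y2=1 ✗
  g7 stuck-at-0: output Y1=1, Y2=0 ✗
  g7 stuck-at-1: output Y1=1, Y2=1 ✗
Consistent faults: {g3 stuck-at-1, g4 stuck-at-0, g5 stuck-at-0} — 3 in all.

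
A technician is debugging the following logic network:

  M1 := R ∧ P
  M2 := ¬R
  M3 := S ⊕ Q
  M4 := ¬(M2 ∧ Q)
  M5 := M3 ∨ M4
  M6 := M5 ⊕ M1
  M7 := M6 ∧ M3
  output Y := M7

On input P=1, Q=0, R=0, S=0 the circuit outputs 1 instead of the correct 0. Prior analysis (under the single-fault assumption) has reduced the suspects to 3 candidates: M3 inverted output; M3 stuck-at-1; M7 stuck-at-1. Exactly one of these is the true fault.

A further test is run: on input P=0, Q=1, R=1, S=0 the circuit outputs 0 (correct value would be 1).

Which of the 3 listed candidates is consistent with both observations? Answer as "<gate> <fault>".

Evaluate each candidate on input P=0, Q=1, R=1, S=0:
  M3 inverted output: M1=0, M2=0, M3=0 [inverted output], M4=1, M5=1, M6=1, M7=0 → 0 — matches
  M3 stuck-at-1: M1=0, M2=0, M3=1 [stuck-at-1], M4=1, M5=1, M6=1, M7=1 → 1 — eliminated
  M7 stuck-at-1: M1=0, M2=0, M3=1, M4=1, M5=1, M6=1, M7=1 [stuck-at-1] → 1 — eliminated
Only M3 inverted output reproduces the observed 0.

M3 inverted output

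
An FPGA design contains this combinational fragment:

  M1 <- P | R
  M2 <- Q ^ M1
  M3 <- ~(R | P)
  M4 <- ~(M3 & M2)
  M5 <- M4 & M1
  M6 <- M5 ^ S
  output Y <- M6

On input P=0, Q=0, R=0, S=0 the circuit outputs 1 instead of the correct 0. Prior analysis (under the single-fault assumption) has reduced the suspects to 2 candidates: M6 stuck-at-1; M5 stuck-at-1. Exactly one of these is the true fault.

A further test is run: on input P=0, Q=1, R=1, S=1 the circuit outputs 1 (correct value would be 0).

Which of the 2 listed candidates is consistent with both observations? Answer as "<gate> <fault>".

M6 stuck-at-1

Evaluate each candidate on input P=0, Q=1, R=1, S=1:
  M6 stuck-at-1: M1=1, M2=0, M3=0, M4=1, M5=1, M6=1 [stuck-at-1] → 1 — matches
  M5 stuck-at-1: M1=1, M2=0, M3=0, M4=1, M5=1 [stuck-at-1], M6=0 → 0 — eliminated
Only M6 stuck-at-1 reproduces the observed 1.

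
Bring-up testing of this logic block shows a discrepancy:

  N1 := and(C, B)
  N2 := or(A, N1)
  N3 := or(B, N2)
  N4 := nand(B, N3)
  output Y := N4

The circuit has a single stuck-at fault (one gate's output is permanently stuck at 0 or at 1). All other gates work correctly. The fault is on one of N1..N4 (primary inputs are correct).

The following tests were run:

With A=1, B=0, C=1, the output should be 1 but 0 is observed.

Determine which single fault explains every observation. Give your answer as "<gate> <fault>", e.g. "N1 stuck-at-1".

N4 stuck-at-0

Fault-free values for test 1 (A=1, B=0, C=1): N1=0, N2=1, N3=1, N4=1, giving Y=1. Observed 0.
Test 1: faults giving observed 0 are {N4 stuck-at-0}.
Only N4 stuck-at-0 is consistent with every test.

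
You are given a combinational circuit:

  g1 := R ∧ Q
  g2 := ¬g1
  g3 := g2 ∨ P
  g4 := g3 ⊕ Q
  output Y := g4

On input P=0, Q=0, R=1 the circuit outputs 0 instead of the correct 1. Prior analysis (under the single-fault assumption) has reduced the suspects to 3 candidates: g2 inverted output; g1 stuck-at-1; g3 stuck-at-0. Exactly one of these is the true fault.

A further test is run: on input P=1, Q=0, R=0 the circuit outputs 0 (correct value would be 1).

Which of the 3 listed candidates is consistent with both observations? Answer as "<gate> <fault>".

g3 stuck-at-0

Evaluate each candidate on input P=1, Q=0, R=0:
  g2 inverted output: g1=0, g2=0 [inverted output], g3=1, g4=1 → 1 — eliminated
  g1 stuck-at-1: g1=1 [stuck-at-1], g2=0, g3=1, g4=1 → 1 — eliminated
  g3 stuck-at-0: g1=0, g2=1, g3=0 [stuck-at-0], g4=0 → 0 — matches
Only g3 stuck-at-0 reproduces the observed 0.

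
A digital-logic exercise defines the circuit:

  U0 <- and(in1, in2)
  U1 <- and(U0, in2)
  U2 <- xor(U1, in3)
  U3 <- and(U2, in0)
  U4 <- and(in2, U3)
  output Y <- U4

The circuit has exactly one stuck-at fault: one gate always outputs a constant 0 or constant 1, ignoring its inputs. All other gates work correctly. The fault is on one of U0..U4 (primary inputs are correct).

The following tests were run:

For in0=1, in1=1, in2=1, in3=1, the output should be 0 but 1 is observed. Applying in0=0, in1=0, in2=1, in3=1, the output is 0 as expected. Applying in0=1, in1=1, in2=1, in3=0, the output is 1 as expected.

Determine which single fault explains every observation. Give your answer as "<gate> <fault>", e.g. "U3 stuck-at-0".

U2 stuck-at-1

Fault-free values for test 1 (in0=1, in1=1, in2=1, in3=1): U0=1, U1=1, U2=0, U3=0, U4=0, giving Y=0. Observed 1.
Test 1: faults giving observed 1 are {U0 stuck-at-0, U1 stuck-at-0, U2 stuck-at-1, U3 stuck-at-1, U4 stuck-at-1}.
Test 2 (in0=0, in1=0, in2=1, in3=1): fault-free U0=0, U1=0, U2=1, U3=0, U4=0 → 0; observed 0. Eliminates U3 stuck-at-1, U4 stuck-at-1.
Test 3 (in0=1, in1=1, in2=1, in3=0): fault-free U0=1, U1=1, U2=1, U3=1, U4=1 → 1; observed 1. Eliminates U0 stuck-at-0, U1 stuck-at-0.
Only U2 stuck-at-1 is consistent with every test.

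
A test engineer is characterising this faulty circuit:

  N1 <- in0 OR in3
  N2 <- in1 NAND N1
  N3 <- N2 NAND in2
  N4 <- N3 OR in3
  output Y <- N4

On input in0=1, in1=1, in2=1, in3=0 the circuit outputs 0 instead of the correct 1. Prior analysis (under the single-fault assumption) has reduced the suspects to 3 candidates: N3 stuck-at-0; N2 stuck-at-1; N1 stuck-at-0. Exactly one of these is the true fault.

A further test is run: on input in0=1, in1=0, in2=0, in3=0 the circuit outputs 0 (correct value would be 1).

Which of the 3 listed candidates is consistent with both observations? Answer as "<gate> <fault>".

N3 stuck-at-0

Evaluate each candidate on input in0=1, in1=0, in2=0, in3=0:
  N3 stuck-at-0: N1=1, N2=1, N3=0 [stuck-at-0], N4=0 → 0 — matches
  N2 stuck-at-1: N1=1, N2=1 [stuck-at-1], N3=1, N4=1 → 1 — eliminated
  N1 stuck-at-0: N1=0 [stuck-at-0], N2=1, N3=1, N4=1 → 1 — eliminated
Only N3 stuck-at-0 reproduces the observed 0.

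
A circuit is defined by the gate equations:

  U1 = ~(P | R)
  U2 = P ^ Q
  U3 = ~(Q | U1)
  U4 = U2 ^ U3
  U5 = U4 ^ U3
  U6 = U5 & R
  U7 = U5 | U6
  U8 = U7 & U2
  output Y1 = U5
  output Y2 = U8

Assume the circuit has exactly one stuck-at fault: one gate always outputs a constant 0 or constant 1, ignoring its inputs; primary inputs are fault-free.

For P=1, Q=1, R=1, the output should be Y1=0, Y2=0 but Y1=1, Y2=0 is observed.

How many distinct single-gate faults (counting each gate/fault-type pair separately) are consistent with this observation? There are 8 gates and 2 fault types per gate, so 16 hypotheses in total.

2

Fault-free: U1=0, U2=0, U3=0, U4=0, U5=0, U6=0, U7=0, U8=0 → Y1=0, Y2=0. Observed Y1=1, Y2=0.
  U1: none of the 2 fault types match ✗
  U2: none of the 2 fault types match ✗
  U3: none of the 2 fault types match ✗
  U4: stuck-at-1 ✓; others ✗
  U5: stuck-at-1 ✓; others ✗
  U6: none of the 2 fault types match ✗
  U7: none of the 2 fault types match ✗
  U8: none of the 2 fault types match ✗
Consistent faults: {U4 stuck-at-1, U5 stuck-at-1} — 2 in all.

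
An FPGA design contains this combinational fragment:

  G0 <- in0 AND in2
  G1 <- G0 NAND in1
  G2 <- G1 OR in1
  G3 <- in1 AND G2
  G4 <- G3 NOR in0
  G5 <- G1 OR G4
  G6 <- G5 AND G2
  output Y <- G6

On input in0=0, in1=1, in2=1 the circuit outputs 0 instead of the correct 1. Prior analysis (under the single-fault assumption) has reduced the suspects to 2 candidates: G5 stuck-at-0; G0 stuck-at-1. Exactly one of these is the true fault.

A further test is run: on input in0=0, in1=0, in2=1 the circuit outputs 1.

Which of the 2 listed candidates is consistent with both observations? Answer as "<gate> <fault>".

G0 stuck-at-1

Evaluate each candidate on input in0=0, in1=0, in2=1:
  G5 stuck-at-0: G0=0, G1=1, G2=1, G3=0, G4=1, G5=0 [stuck-at-0], G6=0 → 0 — eliminated
  G0 stuck-at-1: G0=1 [stuck-at-1], G1=1, G2=1, G3=0, G4=1, G5=1, G6=1 → 1 — matches
Only G0 stuck-at-1 reproduces the observed 1.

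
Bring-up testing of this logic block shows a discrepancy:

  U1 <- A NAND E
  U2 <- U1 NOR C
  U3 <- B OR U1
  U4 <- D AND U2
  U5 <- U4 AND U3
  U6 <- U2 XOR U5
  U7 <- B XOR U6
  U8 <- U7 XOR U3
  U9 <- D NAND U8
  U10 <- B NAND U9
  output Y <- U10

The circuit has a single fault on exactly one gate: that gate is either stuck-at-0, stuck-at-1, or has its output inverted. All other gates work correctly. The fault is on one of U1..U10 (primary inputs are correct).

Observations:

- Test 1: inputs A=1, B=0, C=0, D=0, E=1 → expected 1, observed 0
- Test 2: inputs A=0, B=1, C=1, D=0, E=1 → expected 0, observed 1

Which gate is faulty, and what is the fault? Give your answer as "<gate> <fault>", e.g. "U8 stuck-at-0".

Fault-free values for test 1 (A=1, B=0, C=0, D=0, E=1): U1=0, U2=1, U3=0, U4=0, U5=0, U6=1, U7=1, U8=1, U9=1, U10=1, giving Y=1. Observed 0.
Test 1: faults giving observed 0 are {U10 stuck-at-0, U10 inverted output}.
Test 2 (A=0, B=1, C=1, D=0, E=1): fault-free U1=1, U2=0, U3=1, U4=0, U5=0, U6=0, U7=1, U8=0, U9=1, U10=0 → 0; observed 1. Eliminates U10 stuck-at-0.
Only U10 inverted output is consistent with every test.

U10 inverted output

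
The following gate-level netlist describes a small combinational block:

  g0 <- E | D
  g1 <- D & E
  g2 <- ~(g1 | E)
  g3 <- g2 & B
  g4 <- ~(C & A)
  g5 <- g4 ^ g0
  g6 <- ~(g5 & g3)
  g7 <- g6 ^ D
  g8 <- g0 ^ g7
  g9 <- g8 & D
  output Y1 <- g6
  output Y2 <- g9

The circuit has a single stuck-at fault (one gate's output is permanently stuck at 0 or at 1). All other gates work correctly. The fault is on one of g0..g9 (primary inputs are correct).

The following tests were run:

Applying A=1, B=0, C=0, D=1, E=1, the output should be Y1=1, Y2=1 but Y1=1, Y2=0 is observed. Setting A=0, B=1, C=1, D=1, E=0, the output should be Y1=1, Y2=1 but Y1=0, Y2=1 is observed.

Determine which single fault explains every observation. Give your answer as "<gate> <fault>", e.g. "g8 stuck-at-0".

g0 stuck-at-0

Fault-free values for test 1 (A=1, B=0, C=0, D=1, E=1): g0=1, g1=1, g2=0, g3=0, g4=1, g5=0, g6=1, g7=0, g8=1, g9=1, giving Y1=1, Y2=1. Observed Y1=1, Y2=0.
Test 1: faults giving observed Y1=1, Y2=0 are {g0 stuck-at-0, g7 stuck-at-1, g8 stuck-at-0, g9 stuck-at-0}.
Test 2 (A=0, B=1, C=1, D=1, E=0): fault-free g0=1, g1=0, g2=1, g3=1, g4=1, g5=0, g6=1, g7=0, g8=1, g9=1 → Y1=1, Y2=1; observed Y1=0, Y2=1. Eliminates g7 stuck-at-1, g8 stuck-at-0, g9 stuck-at-0.
Only g0 stuck-at-0 is consistent with every test.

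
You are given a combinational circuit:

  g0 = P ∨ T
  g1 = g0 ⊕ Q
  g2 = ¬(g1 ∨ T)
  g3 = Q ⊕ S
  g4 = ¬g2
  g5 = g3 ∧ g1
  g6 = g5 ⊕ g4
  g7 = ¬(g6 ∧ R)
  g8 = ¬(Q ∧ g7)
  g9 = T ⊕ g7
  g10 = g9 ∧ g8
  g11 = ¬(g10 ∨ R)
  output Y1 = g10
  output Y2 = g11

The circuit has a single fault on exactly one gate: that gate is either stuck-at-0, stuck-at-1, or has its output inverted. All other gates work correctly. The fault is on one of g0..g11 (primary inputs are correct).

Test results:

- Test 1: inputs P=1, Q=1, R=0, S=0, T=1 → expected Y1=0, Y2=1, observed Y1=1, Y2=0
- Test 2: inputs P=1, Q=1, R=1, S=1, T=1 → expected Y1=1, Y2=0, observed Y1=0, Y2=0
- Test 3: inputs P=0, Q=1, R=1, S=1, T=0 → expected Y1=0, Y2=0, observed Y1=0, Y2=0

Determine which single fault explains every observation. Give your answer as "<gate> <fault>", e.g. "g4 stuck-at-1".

g7 inverted output

Fault-free values for test 1 (P=1, Q=1, R=0, S=0, T=1): g0=1, g1=0, g2=0, g3=1, g4=1, g5=0, g6=1, g7=1, g8=0, g9=0, g10=0, g11=1, giving Y1=0, Y2=1. Observed Y1=1, Y2=0.
Test 1: faults giving observed Y1=1, Y2=0 are {g7 stuck-at-0, g7 inverted output, g10 stuck-at-1, g10 inverted output}.
Test 2 (P=1, Q=1, R=1, S=1, T=1): fault-free g0=1, g1=0, g2=0, g3=0, g4=1, g5=0, g6=1, g7=0, g8=1, g9=1, g10=1, g11=0 → Y1=1, Y2=0; observed Y1=0, Y2=0. Eliminates g7 stuck-at-0, g10 stuck-at-1.
Test 3 (P=0, Q=1, R=1, S=1, T=0): fault-free g0=0, g1=1, g2=0, g3=0, g4=1, g5=0, g6=1, g7=0, g8=1, g9=0, g10=0, g11=0 → Y1=0, Y2=0; observed Y1=0, Y2=0. Eliminates g10 inverted output.
Only g7 inverted output is consistent with every test.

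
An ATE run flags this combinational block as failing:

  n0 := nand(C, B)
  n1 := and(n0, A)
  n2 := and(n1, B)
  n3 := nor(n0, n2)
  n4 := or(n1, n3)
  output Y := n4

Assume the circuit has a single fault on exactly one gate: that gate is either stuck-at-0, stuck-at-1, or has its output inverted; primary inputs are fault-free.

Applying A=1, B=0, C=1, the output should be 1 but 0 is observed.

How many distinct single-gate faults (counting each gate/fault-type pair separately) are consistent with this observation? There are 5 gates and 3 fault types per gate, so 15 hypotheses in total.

Fault-free: n0=1, n1=1, n2=0, n3=0, n4=1 → 1. Observed 0.
  n0: none of the 3 fault types match ✗
  n1: stuck-at-0, inverted output ✓; others ✗
  n2: none of the 3 fault types match ✗
  n3: none of the 3 fault types match ✗
  n4: stuck-at-0, inverted output ✓; others ✗
Consistent faults: {n1 stuck-at-0, n1 inverted output, n4 stuck-at-0, n4 inverted output} — 4 in all.

4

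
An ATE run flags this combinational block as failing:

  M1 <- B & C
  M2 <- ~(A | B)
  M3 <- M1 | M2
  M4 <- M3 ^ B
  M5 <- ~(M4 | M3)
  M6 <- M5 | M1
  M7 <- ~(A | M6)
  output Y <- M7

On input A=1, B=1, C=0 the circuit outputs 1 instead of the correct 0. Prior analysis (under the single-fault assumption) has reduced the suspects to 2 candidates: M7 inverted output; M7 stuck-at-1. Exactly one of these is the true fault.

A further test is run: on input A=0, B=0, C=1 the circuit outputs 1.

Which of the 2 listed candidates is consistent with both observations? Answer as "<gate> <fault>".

Evaluate each candidate on input A=0, B=0, C=1:
  M7 inverted output: M1=0, M2=1, M3=1, M4=1, M5=0, M6=0, M7=0 [inverted output] → 0 — eliminated
  M7 stuck-at-1: M1=0, M2=1, M3=1, M4=1, M5=0, M6=0, M7=1 [stuck-at-1] → 1 — matches
Only M7 stuck-at-1 reproduces the observed 1.

M7 stuck-at-1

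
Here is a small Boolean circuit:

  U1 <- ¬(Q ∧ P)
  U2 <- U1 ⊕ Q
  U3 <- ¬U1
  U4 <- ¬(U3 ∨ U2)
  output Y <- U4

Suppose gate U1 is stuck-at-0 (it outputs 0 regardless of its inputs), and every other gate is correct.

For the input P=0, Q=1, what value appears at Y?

0

Propagate with U1 forced: U1=0 [stuck-at-0], U2=1, U3=1, U4=0.
So Y = 0. (Without the fault it would be 1.)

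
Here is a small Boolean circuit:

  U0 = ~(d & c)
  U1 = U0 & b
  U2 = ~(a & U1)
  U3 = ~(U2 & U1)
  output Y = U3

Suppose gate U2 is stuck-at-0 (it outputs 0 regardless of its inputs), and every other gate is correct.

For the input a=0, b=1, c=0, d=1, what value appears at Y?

1

Propagate with U2 forced: U0=1, U1=1, U2=0 [stuck-at-0], U3=1.
So Y = 1. (Without the fault it would be 0.)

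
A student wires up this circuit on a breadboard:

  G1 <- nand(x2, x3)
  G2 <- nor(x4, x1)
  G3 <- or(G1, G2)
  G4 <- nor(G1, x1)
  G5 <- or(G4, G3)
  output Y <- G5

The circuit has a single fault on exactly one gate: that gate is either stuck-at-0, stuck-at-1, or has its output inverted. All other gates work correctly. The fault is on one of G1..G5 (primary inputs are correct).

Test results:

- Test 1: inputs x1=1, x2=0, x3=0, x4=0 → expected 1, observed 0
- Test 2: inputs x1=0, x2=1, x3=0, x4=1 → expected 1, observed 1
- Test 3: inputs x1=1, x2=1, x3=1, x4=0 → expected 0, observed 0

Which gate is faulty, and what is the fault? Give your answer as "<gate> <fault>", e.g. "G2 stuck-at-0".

Fault-free values for test 1 (x1=1, x2=0, x3=0, x4=0): G1=1, G2=0, G3=1, G4=0, G5=1, giving Y=1. Observed 0.
Test 1: faults giving observed 0 are {G1 stuck-at-0, G1 inverted output, G3 stuck-at-0, G3 inverted output, G5 stuck-at-0, G5 inverted output}.
Test 2 (x1=0, x2=1, x3=0, x4=1): fault-free G1=1, G2=0, G3=1, G4=0, G5=1 → 1; observed 1. Eliminates G3 stuck-at-0, G3 inverted output, G5 stuck-at-0, G5 inverted output.
Test 3 (x1=1, x2=1, x3=1, x4=0): fault-free G1=0, G2=0, G3=0, G4=0, G5=0 → 0; observed 0. Eliminates G1 inverted output.
Only G1 stuck-at-0 is consistent with every test.

G1 stuck-at-0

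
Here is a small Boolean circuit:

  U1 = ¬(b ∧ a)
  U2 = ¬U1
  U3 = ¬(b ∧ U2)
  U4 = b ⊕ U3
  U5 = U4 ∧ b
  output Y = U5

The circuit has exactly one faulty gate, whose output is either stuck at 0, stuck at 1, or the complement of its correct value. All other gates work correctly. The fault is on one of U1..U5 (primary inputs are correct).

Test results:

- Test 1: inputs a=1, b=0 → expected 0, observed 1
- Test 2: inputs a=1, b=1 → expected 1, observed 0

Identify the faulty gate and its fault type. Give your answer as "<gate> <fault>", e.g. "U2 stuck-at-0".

U5 inverted output

Fault-free values for test 1 (a=1, b=0): U1=1, U2=0, U3=1, U4=1, U5=0, giving Y=0. Observed 1.
Test 1: faults giving observed 1 are {U5 stuck-at-1, U5 inverted output}.
Test 2 (a=1, b=1): fault-free U1=0, U2=1, U3=0, U4=1, U5=1 → 1; observed 0. Eliminates U5 stuck-at-1.
Only U5 inverted output is consistent with every test.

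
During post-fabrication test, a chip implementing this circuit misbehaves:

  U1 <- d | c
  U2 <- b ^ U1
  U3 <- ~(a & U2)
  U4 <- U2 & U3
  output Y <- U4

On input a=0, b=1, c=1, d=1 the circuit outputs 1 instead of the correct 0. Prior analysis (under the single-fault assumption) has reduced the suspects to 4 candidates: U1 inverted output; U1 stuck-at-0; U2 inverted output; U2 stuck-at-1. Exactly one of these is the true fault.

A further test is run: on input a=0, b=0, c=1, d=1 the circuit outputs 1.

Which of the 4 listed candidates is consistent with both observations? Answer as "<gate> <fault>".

U2 stuck-at-1

Evaluate each candidate on input a=0, b=0, c=1, d=1:
  U1 inverted output: U1=0 [inverted output], U2=0, U3=1, U4=0 → 0 — eliminated
  U1 stuck-at-0: U1=0 [stuck-at-0], U2=0, U3=1, U4=0 → 0 — eliminated
  U2 inverted output: U1=1, U2=0 [inverted output], U3=1, U4=0 → 0 — eliminated
  U2 stuck-at-1: U1=1, U2=1 [stuck-at-1], U3=1, U4=1 → 1 — matches
Only U2 stuck-at-1 reproduces the observed 1.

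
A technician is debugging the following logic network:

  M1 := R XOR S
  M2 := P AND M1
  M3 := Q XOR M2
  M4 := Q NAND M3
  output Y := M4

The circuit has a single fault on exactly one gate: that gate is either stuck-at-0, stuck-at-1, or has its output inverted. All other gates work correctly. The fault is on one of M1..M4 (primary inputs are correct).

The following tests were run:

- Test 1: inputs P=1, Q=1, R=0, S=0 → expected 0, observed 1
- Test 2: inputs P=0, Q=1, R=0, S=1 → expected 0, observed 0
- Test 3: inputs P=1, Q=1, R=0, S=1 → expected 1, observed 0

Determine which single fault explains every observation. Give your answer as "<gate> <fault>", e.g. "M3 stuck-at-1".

Fault-free values for test 1 (P=1, Q=1, R=0, S=0): M1=0, M2=0, M3=1, M4=0, giving Y=0. Observed 1.
Test 1: faults giving observed 1 are {M1 stuck-at-1, M1 inverted output, M2 stuck-at-1, M2 inverted output, M3 stuck-at-0, M3 inverted output, M4 stuck-at-1, M4 inverted output}.
Test 2 (P=0, Q=1, R=0, S=1): fault-free M1=1, M2=0, M3=1, M4=0 → 0; observed 0. Eliminates M2 stuck-at-1, M2 inverted output, M3 stuck-at-0, M3 inverted output, M4 stuck-at-1, M4 inverted output.
Test 3 (P=1, Q=1, R=0, S=1): fault-free M1=1, M2=1, M3=0, M4=1 → 1; observed 0. Eliminates M1 stuck-at-1.
Only M1 inverted output is consistent with every test.

M1 inverted output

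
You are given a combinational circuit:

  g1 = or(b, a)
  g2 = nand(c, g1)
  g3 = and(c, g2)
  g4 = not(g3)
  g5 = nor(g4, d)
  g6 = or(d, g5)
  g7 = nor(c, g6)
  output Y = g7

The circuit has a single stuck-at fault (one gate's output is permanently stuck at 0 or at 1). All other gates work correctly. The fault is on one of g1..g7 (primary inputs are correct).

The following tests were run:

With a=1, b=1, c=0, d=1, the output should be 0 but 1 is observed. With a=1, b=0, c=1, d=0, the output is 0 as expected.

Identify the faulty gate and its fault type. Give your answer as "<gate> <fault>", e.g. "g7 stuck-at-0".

g6 stuck-at-0

Fault-free values for test 1 (a=1, b=1, c=0, d=1): g1=1, g2=1, g3=0, g4=1, g5=0, g6=1, g7=0, giving Y=0. Observed 1.
Test 1: faults giving observed 1 are {g6 stuck-at-0, g7 stuck-at-1}.
Test 2 (a=1, b=0, c=1, d=0): fault-free g1=1, g2=0, g3=0, g4=1, g5=0, g6=0, g7=0 → 0; observed 0. Eliminates g7 stuck-at-1.
Only g6 stuck-at-0 is consistent with every test.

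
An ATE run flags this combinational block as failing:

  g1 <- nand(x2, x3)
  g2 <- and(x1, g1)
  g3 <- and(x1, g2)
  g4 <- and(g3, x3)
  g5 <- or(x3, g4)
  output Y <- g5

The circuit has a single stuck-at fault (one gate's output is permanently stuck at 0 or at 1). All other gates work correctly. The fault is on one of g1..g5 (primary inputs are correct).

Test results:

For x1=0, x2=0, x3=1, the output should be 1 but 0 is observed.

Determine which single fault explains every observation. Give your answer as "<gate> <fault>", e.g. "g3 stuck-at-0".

Fault-free values for test 1 (x1=0, x2=0, x3=1): g1=1, g2=0, g3=0, g4=0, g5=1, giving Y=1. Observed 0.
Test 1: faults giving observed 0 are {g5 stuck-at-0}.
Only g5 stuck-at-0 is consistent with every test.

g5 stuck-at-0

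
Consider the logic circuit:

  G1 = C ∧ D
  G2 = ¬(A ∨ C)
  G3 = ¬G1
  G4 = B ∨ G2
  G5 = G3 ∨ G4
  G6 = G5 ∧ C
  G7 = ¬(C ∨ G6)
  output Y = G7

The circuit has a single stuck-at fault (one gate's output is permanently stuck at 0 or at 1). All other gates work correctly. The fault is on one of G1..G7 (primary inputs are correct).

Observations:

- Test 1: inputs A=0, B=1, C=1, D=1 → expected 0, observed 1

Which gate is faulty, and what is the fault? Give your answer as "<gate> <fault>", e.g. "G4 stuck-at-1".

G7 stuck-at-1

Fault-free values for test 1 (A=0, B=1, C=1, D=1): G1=1, G2=0, G3=0, G4=1, G5=1, G6=1, G7=0, giving Y=0. Observed 1.
Test 1: faults giving observed 1 are {G7 stuck-at-1}.
Only G7 stuck-at-1 is consistent with every test.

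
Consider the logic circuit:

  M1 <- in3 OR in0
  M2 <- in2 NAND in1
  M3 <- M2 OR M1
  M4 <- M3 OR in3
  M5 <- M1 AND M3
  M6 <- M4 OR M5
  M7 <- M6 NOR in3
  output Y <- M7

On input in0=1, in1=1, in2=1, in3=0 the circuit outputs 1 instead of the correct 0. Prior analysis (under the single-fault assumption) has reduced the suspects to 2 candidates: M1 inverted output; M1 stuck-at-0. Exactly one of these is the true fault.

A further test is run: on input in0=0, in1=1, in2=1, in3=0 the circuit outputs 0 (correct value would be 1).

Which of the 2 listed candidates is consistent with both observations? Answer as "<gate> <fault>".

Evaluate each candidate on input in0=0, in1=1, in2=1, in3=0:
  M1 inverted output: M1=1 [inverted output], M2=0, M3=1, M4=1, M5=1, M6=1, M7=0 → 0 — matches
  M1 stuck-at-0: M1=0 [stuck-at-0], M2=0, M3=0, M4=0, M5=0, M6=0, M7=1 → 1 — eliminated
Only M1 inverted output reproduces the observed 0.

M1 inverted output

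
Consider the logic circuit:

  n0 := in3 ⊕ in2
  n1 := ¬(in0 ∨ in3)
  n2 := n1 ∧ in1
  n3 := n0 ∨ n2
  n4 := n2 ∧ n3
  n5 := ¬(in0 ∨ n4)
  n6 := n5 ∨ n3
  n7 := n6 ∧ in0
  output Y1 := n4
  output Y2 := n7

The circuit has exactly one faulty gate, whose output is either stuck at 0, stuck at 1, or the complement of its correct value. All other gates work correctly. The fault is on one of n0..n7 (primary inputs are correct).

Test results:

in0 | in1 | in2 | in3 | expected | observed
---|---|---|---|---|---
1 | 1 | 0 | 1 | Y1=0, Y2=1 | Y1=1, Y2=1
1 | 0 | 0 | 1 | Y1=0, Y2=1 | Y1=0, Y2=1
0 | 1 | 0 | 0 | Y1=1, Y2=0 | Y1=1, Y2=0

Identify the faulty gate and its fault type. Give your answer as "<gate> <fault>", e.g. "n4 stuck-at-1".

Fault-free values for test 1 (in0=1, in1=1, in2=0, in3=1): n0=1, n1=0, n2=0, n3=1, n4=0, n5=0, n6=1, n7=1, giving Y1=0, Y2=1. Observed Y1=1, Y2=1.
Test 1: faults giving observed Y1=1, Y2=1 are {n1 stuck-at-1, n1 inverted output, n2 stuck-at-1, n2 inverted output, n4 stuck-at-1, n4 inverted output}.
Test 2 (in0=1, in1=0, in2=0, in3=1): fault-free n0=1, n1=0, n2=0, n3=1, n4=0, n5=0, n6=1, n7=1 → Y1=0, Y2=1; observed Y1=0, Y2=1. Eliminates n2 stuck-at-1, n2 inverted output, n4 stuck-at-1, n4 inverted output.
Test 3 (in0=0, in1=1, in2=0, in3=0): fault-free n0=0, n1=1, n2=1, n3=1, n4=1, n5=0, n6=1, n7=0 → Y1=1, Y2=0; observed Y1=1, Y2=0. Eliminates n1 inverted output.
Only n1 stuck-at-1 is consistent with every test.

n1 stuck-at-1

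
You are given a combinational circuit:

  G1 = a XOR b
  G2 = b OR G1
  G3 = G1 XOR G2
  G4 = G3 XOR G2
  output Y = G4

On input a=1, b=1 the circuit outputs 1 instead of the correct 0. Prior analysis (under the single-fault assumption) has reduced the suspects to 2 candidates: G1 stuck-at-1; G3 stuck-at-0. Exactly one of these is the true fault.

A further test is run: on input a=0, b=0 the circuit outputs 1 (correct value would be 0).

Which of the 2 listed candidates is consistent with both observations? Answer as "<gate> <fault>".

G1 stuck-at-1

Evaluate each candidate on input a=0, b=0:
  G1 stuck-at-1: G1=1 [stuck-at-1], G2=1, G3=0, G4=1 → 1 — matches
  G3 stuck-at-0: G1=0, G2=0, G3=0 [stuck-at-0], G4=0 → 0 — eliminated
Only G1 stuck-at-1 reproduces the observed 1.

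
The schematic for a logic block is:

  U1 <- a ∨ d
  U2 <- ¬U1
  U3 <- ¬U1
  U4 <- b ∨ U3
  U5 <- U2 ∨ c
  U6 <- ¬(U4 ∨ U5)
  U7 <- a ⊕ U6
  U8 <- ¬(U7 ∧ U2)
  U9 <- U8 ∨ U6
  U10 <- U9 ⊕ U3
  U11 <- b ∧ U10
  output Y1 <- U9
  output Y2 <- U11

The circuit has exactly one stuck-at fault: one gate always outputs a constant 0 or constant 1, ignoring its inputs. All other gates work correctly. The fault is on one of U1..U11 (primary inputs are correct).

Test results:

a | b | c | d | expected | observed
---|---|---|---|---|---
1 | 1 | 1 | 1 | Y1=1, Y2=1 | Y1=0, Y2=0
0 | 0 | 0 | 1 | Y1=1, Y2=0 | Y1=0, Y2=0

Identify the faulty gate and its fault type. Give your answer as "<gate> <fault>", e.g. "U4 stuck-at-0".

Fault-free values for test 1 (a=1, b=1, c=1, d=1): U1=1, U2=0, U3=0, U4=1, U5=1, U6=0, U7=1, U8=1, U9=1, U10=1, U11=1, giving Y1=1, Y2=1. Observed Y1=0, Y2=0.
Test 1: faults giving observed Y1=0, Y2=0 are {U2 stuck-at-1, U8 stuck-at-0, U9 stuck-at-0}.
Test 2 (a=0, b=0, c=0, d=1): fault-free U1=1, U2=0, U3=0, U4=0, U5=0, U6=1, U7=1, U8=1, U9=1, U10=1, U11=0 → Y1=1, Y2=0; observed Y1=0, Y2=0. Eliminates U2 stuck-at-1, U8 stuck-at-0.
Only U9 stuck-at-0 is consistent with every test.

U9 stuck-at-0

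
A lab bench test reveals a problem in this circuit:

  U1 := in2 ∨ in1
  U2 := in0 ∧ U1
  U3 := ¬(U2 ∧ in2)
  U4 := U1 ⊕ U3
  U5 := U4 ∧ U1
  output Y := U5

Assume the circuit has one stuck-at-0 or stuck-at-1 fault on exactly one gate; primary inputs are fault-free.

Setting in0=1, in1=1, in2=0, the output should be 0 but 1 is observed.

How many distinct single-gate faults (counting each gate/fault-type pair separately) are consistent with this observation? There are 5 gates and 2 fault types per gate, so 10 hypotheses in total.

Fault-free: U1=1, U2=1, U3=1, U4=0, U5=0 → 0. Observed 1.
  U1 stuck-at-0: output 0 ✗
  U1 stuck-at-1: output 0 ✗
  U2 stuck-at-0: output 0 ✗
  U2 stuck-at-1: output 0 ✗
  U3 stuck-at-0: output 1 ✓
  U3 stuck-at-1: output 0 ✗
  U4 stuck-at-0: output 0 ✗
  U4 stuck-at-1: output 1 ✓
  U5 stuck-at-0: output 0 ✗
  U5 stuck-at-1: output 1 ✓
Consistent faults: {U3 stuck-at-0, U4 stuck-at-1, U5 stuck-at-1} — 3 in all.

3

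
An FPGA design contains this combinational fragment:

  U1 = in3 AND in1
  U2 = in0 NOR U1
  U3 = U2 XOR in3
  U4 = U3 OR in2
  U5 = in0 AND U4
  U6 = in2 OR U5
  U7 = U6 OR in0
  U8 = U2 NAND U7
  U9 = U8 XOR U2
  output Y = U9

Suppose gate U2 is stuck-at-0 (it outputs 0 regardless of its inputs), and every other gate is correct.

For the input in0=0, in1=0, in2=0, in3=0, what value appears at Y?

1

Propagate with U2 forced: U1=0, U2=0 [stuck-at-0], U3=0, U4=0, U5=0, U6=0, U7=0, U8=1, U9=1.
So Y = 1. (Without the fault it would be 0.)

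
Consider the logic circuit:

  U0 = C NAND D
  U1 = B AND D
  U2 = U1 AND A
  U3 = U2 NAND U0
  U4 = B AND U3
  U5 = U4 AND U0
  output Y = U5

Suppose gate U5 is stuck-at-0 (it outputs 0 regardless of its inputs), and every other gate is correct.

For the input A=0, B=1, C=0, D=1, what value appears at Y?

0

Propagate with U5 forced: U0=1, U1=1, U2=0, U3=1, U4=1, U5=0 [stuck-at-0].
So Y = 0. (Without the fault it would be 1.)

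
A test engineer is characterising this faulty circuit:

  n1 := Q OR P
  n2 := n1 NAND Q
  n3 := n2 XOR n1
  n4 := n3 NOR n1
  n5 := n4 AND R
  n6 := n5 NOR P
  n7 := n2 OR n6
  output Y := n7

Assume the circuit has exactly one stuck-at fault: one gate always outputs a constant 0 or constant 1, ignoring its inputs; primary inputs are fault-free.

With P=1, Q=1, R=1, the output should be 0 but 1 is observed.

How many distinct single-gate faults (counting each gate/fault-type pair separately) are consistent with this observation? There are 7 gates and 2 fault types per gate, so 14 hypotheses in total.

4

Fault-free: n1=1, n2=0, n3=1, n4=0, n5=0, n6=0, n7=0 → 0. Observed 1.
  n1 stuck-at-0: output 1 ✓
  n1 stuck-at-1: output 0 ✗
  n2 stuck-at-0: output 0 ✗
  n2 stuck-at-1: output 1 ✓
  n3 stuck-at-0: output 0 ✗
  n3 stuck-at-1: output 0 ✗
  n4 stuck-at-0: output 0 ✗
  n4 stuck-at-1: output 0 ✗
  n5 stuck-at-0: output 0 ✗
  n5 stuck-at-1: output 0 ✗
  n6 stuck-at-0: output 0 ✗
  n6 stuck-at-1: output 1 ✓
  n7 stuck-at-0: output 0 ✗
  n7 stuck-at-1: output 1 ✓
Consistent faults: {n1 stuck-at-0, n2 stuck-at-1, n6 stuck-at-1, n7 stuck-at-1} — 4 in all.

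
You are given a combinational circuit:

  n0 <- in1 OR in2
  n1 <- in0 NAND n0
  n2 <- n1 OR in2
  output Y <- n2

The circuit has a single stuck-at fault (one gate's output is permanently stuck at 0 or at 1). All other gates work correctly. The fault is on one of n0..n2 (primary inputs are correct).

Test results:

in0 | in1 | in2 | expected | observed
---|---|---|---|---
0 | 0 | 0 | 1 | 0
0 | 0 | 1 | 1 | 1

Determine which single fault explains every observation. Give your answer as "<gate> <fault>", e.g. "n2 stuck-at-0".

Fault-free values for test 1 (in0=0, in1=0, in2=0): n0=0, n1=1, n2=1, giving Y=1. Observed 0.
Test 1: faults giving observed 0 are {n1 stuck-at-0, n2 stuck-at-0}.
Test 2 (in0=0, in1=0, in2=1): fault-free n0=1, n1=1, n2=1 → 1; observed 1. Eliminates n2 stuck-at-0.
Only n1 stuck-at-0 is consistent with every test.

n1 stuck-at-0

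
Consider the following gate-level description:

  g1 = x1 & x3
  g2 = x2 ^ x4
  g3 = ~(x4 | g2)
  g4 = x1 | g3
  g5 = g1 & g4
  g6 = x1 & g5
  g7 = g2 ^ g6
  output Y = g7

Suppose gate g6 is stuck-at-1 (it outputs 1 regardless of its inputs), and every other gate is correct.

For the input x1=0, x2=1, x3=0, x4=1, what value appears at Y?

Propagate with g6 forced: g1=0, g2=0, g3=0, g4=0, g5=0, g6=1 [stuck-at-1], g7=1.
So Y = 1. (Without the fault it would be 0.)

1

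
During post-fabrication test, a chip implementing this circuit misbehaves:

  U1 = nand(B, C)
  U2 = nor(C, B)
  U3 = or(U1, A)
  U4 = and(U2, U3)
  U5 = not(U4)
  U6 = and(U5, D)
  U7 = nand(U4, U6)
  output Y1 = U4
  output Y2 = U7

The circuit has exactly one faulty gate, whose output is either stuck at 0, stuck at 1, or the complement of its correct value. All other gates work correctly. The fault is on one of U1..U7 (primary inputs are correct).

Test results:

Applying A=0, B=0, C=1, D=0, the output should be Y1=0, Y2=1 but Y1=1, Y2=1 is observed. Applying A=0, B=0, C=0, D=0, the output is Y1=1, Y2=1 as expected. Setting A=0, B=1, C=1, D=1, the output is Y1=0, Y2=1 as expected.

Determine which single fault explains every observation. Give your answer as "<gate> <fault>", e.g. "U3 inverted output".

Fault-free values for test 1 (A=0, B=0, C=1, D=0): U1=1, U2=0, U3=1, U4=0, U5=1, U6=0, U7=1, giving Y1=0, Y2=1. Observed Y1=1, Y2=1.
Test 1: faults giving observed Y1=1, Y2=1 are {U2 stuck-at-1, U2 inverted output, U4 stuck-at-1, U4 inverted output}.
Test 2 (A=0, B=0, C=0, D=0): fault-free U1=1, U2=1, U3=1, U4=1, U5=0, U6=0, U7=1 → Y1=1, Y2=1; observed Y1=1, Y2=1. Eliminates U2 inverted output, U4 inverted output.
Test 3 (A=0, B=1, C=1, D=1): fault-free U1=0, U2=0, U3=0, U4=0, U5=1, U6=1, U7=1 → Y1=0, Y2=1; observed Y1=0, Y2=1. Eliminates U4 stuck-at-1.
Only U2 stuck-at-1 is consistent with every test.

U2 stuck-at-1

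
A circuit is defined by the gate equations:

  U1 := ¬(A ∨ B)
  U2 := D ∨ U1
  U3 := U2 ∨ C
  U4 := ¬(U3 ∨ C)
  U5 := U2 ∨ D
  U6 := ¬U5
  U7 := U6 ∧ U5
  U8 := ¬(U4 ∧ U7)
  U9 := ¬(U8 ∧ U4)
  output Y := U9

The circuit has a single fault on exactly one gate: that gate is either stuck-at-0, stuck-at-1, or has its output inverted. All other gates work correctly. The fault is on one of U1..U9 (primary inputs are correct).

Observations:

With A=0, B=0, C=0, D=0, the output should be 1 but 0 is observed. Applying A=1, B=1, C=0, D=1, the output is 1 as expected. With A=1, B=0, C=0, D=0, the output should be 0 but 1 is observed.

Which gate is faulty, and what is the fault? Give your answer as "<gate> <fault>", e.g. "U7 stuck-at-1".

Fault-free values for test 1 (A=0, B=0, C=0, D=0): U1=1, U2=1, U3=1, U4=0, U5=1, U6=0, U7=0, U8=1, U9=1, giving Y=1. Observed 0.
Test 1: faults giving observed 0 are {U1 stuck-at-0, U1 inverted output, U2 stuck-at-0, U2 inverted output, U3 stuck-at-0, U3 inverted output, U4 stuck-at-1, U4 inverted output, U9 stuck-at-0, U9 inverted output}.
Test 2 (A=1, B=1, C=0, D=1): fault-free U1=0, U2=1, U3=1, U4=0, U5=1, U6=0, U7=0, U8=1, U9=1 → 1; observed 1. Eliminates U2 stuck-at-0, U2 inverted output, U3 stuck-at-0, U3 inverted output, U4 stuck-at-1, U4 inverted output, U9 stuck-at-0, U9 inverted output.
Test 3 (A=1, B=0, C=0, D=0): fault-free U1=0, U2=0, U3=0, U4=1, U5=0, U6=1, U7=0, U8=1, U9=0 → 0; observed 1. Eliminates U1 stuck-at-0.
Only U1 inverted output is consistent with every test.

U1 inverted output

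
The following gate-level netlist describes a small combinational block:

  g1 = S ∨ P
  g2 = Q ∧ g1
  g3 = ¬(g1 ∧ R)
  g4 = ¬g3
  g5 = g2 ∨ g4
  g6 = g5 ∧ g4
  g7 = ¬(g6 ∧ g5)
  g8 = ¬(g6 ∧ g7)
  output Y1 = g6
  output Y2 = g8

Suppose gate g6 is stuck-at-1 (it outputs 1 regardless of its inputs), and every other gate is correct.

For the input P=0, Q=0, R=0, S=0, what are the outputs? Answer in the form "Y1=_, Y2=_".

Propagate with g6 forced: g1=0, g2=0, g3=1, g4=0, g5=0, g6=1 [stuck-at-1], g7=1, g8=0.
So the outputs are Y1=1, Y2=0. (Without the fault they would be Y1=0, Y2=1.)

Y1=1, Y2=0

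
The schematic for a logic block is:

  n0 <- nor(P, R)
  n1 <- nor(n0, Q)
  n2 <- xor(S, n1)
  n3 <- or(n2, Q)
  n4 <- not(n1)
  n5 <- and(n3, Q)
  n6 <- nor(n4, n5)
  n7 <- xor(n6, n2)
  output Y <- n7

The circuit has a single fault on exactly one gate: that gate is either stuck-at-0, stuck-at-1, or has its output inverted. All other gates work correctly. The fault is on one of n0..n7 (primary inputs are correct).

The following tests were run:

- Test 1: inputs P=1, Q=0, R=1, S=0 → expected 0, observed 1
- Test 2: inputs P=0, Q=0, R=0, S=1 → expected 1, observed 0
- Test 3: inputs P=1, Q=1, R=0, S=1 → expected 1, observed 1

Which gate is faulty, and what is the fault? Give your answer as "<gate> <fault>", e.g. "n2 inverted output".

n4 inverted output

Fault-free values for test 1 (P=1, Q=0, R=1, S=0): n0=0, n1=1, n2=1, n3=1, n4=0, n5=0, n6=1, n7=0, giving Y=0. Observed 1.
Test 1: faults giving observed 1 are {n2 stuck-at-0, n2 inverted output, n4 stuck-at-1, n4 inverted output, n5 stuck-at-1, n5 inverted output, n6 stuck-at-0, n6 inverted output, n7 stuck-at-1, n7 inverted output}.
Test 2 (P=0, Q=0, R=0, S=1): fault-free n0=1, n1=0, n2=1, n3=1, n4=1, n5=0, n6=0, n7=1 → 1; observed 0. Eliminates n4 stuck-at-1, n5 stuck-at-1, n5 inverted output, n6 stuck-at-0, n7 stuck-at-1.
Test 3 (P=1, Q=1, R=0, S=1): fault-free n0=0, n1=0, n2=1, n3=1, n4=1, n5=1, n6=0, n7=1 → 1; observed 1. Eliminates n2 stuck-at-0, n2 inverted output, n6 inverted output, n7 inverted output.
Only n4 inverted output is consistent with every test.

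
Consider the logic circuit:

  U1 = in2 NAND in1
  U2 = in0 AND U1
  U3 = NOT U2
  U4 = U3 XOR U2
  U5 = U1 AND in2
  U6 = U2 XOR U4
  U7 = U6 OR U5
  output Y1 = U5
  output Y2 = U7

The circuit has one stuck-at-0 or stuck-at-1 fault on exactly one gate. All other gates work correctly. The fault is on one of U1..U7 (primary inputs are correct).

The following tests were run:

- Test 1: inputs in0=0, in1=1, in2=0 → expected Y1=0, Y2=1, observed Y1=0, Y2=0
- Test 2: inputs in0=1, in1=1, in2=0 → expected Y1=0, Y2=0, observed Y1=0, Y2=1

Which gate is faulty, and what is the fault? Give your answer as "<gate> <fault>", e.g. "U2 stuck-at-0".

Fault-free values for test 1 (in0=0, in1=1, in2=0): U1=1, U2=0, U3=1, U4=1, U5=0, U6=1, U7=1, giving Y1=0, Y2=1. Observed Y1=0, Y2=0.
Test 1: faults giving observed Y1=0, Y2=0 are {U2 stuck-at-1, U3 stuck-at-0, U4 stuck-at-0, U6 stuck-at-0, U7 stuck-at-0}.
Test 2 (in0=1, in1=1, in2=0): fault-free U1=1, U2=1, U3=0, U4=1, U5=0, U6=0, U7=0 → Y1=0, Y2=0; observed Y1=0, Y2=1. Eliminates U2 stuck-at-1, U3 stuck-at-0, U6 stuck-at-0, U7 stuck-at-0.
Only U4 stuck-at-0 is consistent with every test.

U4 stuck-at-0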